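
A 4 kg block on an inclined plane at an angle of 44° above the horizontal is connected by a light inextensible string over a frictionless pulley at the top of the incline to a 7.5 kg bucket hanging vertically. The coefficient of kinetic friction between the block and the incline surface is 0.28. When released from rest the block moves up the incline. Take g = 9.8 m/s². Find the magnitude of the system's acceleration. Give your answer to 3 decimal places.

For the block on the incline: the weight component along the slope is m₁g sin 44° = 4 × 9.8 × 0.6947 = 27.232 N and the normal force is N = m₁g cos 44° = 28.198 N.
Kinetic friction opposes the block's motion up the incline: f = μN = 0.28 × 28.198 = 7.895 N acting down the slope.
Newton's second law for the block (up-slope positive): T − 27.232 − 7.895 = 4 a. For the hanging bucket (downward positive): 7.5 × 9.8 − T = 7.5 a.
Adding the two equations eliminates T: 38.373 = 11.5 a, so a = 3.3368 m/s².

3.337 m/s²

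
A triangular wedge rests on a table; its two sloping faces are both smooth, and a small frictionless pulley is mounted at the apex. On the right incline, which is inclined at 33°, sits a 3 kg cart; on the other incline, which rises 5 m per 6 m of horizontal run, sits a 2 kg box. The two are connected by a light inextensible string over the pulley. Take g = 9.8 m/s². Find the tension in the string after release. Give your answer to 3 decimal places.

13.934 N

Resolve each weight along its own incline: the 3 kg mass has component 3 × 9.8 × sin 33° = 16.012 N down its slope, and the 2 kg mass has 2 × 9.8 × sin 39.81° = 12.548 N down its slope.
The 3 kg side's 16.012 N exceeds the other side's 12.548 N, so that mass slides down and the 2 kg mass slides up. Taking that direction as positive, Newton's second law for the whole system gives 16.012 − 12.548 = (3 + 2) a, so a = 3.464 / 5 = 0.6928 m/s².
For the 2 kg mass (up-slope positive): T − 12.548 = 2 × 0.6928, so T = 13.934 N.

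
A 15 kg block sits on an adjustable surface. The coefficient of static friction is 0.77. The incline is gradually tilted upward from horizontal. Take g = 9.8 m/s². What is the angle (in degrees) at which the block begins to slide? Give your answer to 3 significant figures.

At the threshold of sliding, static friction is at its maximum μ_s N and exactly balances the weight component along the incline: mg sin θ = μ_s mg cos θ.
Hence tan θ = μ_s = 0.77, so θ = arctan(0.77) = 37.5963°.

37.6°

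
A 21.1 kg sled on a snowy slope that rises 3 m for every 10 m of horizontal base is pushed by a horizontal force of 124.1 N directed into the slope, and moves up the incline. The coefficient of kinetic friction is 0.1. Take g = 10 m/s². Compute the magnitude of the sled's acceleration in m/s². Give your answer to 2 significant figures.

1.6 m/s²

The horizontal push has components F cos 16.70° = 124.1 × 0.9578 = 118.863 N up the incline and F sin 16.70° = 124.1 × 0.2873 = 35.654 N pressing into the surface.
The normal force is therefore N = mg cos 16.70° + F sin 16.70° = 202.096 + 35.654 = 237.750 N, and kinetic friction down the slope is μN = 0.1 × 237.750 = 23.775 N.
Along the incline: F cos 16.70° − mg sin 16.70° − μN = ma, so 118.863 − 60.620 − 23.775 = 21.1 a, giving a = 1.6336 m/s².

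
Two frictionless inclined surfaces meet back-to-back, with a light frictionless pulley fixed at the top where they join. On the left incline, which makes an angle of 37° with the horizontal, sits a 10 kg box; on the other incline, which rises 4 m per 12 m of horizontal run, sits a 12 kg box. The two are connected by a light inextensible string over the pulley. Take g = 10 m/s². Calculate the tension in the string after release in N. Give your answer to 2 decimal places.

Resolve each weight along its own incline: the 10 kg mass has component 10 × 10 × sin 37° = 60.182 N down its slope, and the 12 kg mass has 12 × 10 × sin 18.43° = 37.947 N down its slope.
The 10 kg side's 60.182 N exceeds the other side's 37.947 N, so that mass slides down and the 12 kg mass slides up. Taking that direction as positive, Newton's second law for the whole system gives 60.182 − 37.947 = (10 + 12) a, so a = 22.235 / 22 = 1.0107 m/s².
For the 12 kg mass (up-slope positive): T − 37.947 = 12 × 1.0107, so T = 50.075 N.

50.08 N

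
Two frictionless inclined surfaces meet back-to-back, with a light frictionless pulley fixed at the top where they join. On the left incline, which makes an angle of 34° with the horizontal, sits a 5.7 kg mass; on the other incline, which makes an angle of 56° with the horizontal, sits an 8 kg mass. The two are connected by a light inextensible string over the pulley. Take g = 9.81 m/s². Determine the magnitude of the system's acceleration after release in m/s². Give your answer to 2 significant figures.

2.5 m/s²

Resolve each weight along its own incline: the 5.7 kg mass has component 5.7 × 9.81 × sin 34° = 31.268 N down its slope, and the 8 kg mass has 8 × 9.81 × sin 56° = 65.063 N down its slope.
The 8 kg side's 65.063 N exceeds the other side's 31.268 N, so that mass slides down and the 5.7 kg mass slides up. Taking that direction as positive, Newton's second law for the whole system gives 65.063 − 31.268 = (5.7 + 8) a, so a = 33.795 / 13.7 = 2.4668 m/s².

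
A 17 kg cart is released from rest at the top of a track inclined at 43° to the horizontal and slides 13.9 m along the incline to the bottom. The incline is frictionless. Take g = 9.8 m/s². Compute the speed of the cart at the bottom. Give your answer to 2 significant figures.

14 m/s

The weight component along the incline is mg sin 43° = 113.621 N and the normal force is N = mg cos 43° = 121.844 N.
With no friction, a = g sin 43° = 6.6836 m/s².
Starting from rest over a distance of 13.9 m, v² = 2aL = 2 × 6.6836 × 13.9 = 185.8041, so v = 13.6310 m/s.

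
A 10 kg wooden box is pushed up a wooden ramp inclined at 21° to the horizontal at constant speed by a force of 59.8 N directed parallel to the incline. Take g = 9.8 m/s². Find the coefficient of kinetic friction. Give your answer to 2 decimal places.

At constant speed ΣF = 0 along the incline. The applied 59.8 N acts up the slope; the weight component mg sin 21° = 35.120 N and kinetic friction μN both act down the slope.
So 59.8 = 35.120 + μ × 91.491, giving μ = (59.8 − 35.120) / 91.491 = 0.2698.

0.27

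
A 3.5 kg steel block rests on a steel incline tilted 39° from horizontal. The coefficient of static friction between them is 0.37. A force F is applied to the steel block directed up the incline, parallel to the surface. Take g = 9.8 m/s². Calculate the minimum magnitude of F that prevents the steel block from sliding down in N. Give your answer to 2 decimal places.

The normal force is N = mg cos 39° = 26.656 N. With F at its minimum the steel block is on the verge of sliding down, so static friction is at its maximum μ_s N = 0.37 × 26.656 = 9.863 N and acts up the slope.
Equilibrium along the incline: F + μ_s N = mg sin 39°, so F = 21.586 − 9.863 = 11.723 N.

11.72 N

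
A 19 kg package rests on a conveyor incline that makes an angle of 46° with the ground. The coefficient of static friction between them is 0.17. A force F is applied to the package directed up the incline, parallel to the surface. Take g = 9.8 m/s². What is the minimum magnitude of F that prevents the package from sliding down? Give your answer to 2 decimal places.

The normal force is N = mg cos 46° = 129.345 N. With F at its minimum the package is on the verge of sliding down, so static friction is at its maximum μ_s N = 0.17 × 129.345 = 21.989 N and acts up the slope.
Equilibrium along the incline: F + μ_s N = mg sin 46°, so F = 133.941 − 21.989 = 111.952 N.

111.95 N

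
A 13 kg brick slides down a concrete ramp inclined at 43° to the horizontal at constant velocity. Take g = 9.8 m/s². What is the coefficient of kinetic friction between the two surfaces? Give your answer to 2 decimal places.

At constant velocity the net force along the incline is zero: mg sin 43° = μ mg cos 43°.
So μ = tan 43° = 0.6820 / 0.7314 = 0.9325.

0.93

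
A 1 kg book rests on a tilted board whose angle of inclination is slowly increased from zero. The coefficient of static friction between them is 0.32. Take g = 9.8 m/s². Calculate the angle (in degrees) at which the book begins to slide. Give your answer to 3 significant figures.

17.7°

At the threshold of sliding, static friction is at its maximum μ_s N and exactly balances the weight component along the incline: mg sin θ = μ_s mg cos θ.
Hence tan θ = μ_s = 0.32, so θ = arctan(0.32) = 17.7447°.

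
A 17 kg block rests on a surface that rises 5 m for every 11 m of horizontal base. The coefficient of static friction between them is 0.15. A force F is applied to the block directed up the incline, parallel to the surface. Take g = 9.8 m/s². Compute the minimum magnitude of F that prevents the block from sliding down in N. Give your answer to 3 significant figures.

The normal force is N = mg cos 24.44° = 151.667 N. With F at its minimum the block is on the verge of sliding down, so static friction is at its maximum μ_s N = 0.15 × 151.667 = 22.750 N and acts up the slope.
Equilibrium along the incline: F + μ_s N = mg sin 24.44°, so F = 68.940 − 22.750 = 46.190 N.

46.2 N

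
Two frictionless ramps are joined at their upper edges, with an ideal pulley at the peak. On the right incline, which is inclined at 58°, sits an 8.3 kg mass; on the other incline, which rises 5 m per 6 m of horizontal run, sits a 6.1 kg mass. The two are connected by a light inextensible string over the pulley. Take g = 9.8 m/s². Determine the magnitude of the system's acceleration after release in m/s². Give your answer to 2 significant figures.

Resolve each weight along its own incline: the 8.3 kg mass has component 8.3 × 9.8 × sin 58° = 68.980 N down its slope, and the 6.1 kg mass has 6.1 × 9.8 × sin 39.81° = 38.270 N down its slope.
The 8.3 kg side's 68.980 N exceeds the other side's 38.270 N, so that mass slides down and the 6.1 kg mass slides up. Taking that direction as positive, Newton's second law for the whole system gives 68.980 − 38.270 = (8.3 + 6.1) a, so a = 30.710 / 14.4 = 2.1326 m/s².

2.1 m/s²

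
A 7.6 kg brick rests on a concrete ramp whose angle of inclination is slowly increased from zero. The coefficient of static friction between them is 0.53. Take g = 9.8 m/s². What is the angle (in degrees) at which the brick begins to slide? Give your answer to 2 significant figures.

28°

At the threshold of sliding, static friction is at its maximum μ_s N and exactly balances the weight component along the incline: mg sin θ = μ_s mg cos θ.
Hence tan θ = μ_s = 0.53, so θ = arctan(0.53) = 27.9236°.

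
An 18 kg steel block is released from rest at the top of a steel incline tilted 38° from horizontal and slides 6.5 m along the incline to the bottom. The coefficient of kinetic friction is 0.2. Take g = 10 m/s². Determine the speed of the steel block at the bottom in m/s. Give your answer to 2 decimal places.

7.72 m/s

The weight component along the incline is mg sin 38° = 110.819 N and the normal force is N = mg cos 38° = 141.842 N.
Friction up the slope is f = μN = 0.2 × 141.842 = 28.368 N, so the net downslope force is 110.819 − 28.368 = 82.451 N and a = 82.451 / 18 = 4.5806 m/s².
Starting from rest over a distance of 6.5 m, v² = 2aL = 2 × 4.5806 × 6.5 = 59.5478, so v = 7.7167 m/s.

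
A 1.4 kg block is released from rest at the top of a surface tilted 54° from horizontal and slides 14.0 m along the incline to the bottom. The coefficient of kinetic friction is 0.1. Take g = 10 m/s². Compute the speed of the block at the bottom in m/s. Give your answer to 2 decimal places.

The weight component along the incline is mg sin 54° = 11.326 N and the normal force is N = mg cos 54° = 8.229 N.
Friction up the slope is f = μN = 0.1 × 8.229 = 0.823 N, so the net downslope force is 11.326 − 0.823 = 10.503 N and a = 10.503 / 1.4 = 7.5021 m/s².
Starting from rest over a distance of 14.0 m, v² = 2aL = 2 × 7.5021 × 14.0 = 210.0588, so v = 14.4934 m/s.

14.49 m/s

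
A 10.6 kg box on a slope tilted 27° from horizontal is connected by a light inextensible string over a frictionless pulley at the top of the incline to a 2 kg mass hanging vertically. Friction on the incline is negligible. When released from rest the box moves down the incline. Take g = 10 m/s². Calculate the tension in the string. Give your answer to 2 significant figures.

For the box on the incline: the weight component along the slope is m₁g sin 27° = 10.6 × 10 × 0.4540 = 48.124 N and the normal force is N = m₁g cos 27° = 94.447 N.
Newton's second law for the box (down-slope positive): 48.124 − T = 10.6 a. For the hanging mass (upward positive): T − 2 × 10 = 2 a.
Adding the two equations eliminates T: 28.124 = 12.6 a, so a = 2.2321 m/s².
Then from the hanging mass's equation, T = 2 × (10 + 2.2321) = 24.464 N.

24 N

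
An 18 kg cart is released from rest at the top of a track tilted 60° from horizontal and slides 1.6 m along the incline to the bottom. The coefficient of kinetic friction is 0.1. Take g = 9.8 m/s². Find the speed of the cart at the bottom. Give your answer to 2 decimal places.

The weight component along the incline is mg sin 60° = 152.767 N and the normal force is N = mg cos 60° = 88.200 N.
Friction up the slope is f = μN = 0.1 × 88.200 = 8.820 N, so the net downslope force is 152.767 − 8.820 = 143.947 N and a = 143.947 / 18 = 7.9971 m/s².
Starting from rest over a distance of 1.6 m, v² = 2aL = 2 × 7.9971 × 1.6 = 25.5907, so v = 5.0587 m/s.

5.06 m/s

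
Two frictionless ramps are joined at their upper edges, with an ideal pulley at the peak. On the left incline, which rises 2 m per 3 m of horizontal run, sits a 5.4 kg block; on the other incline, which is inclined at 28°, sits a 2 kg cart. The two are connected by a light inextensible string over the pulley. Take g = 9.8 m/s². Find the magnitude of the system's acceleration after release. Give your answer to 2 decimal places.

2.72 m/s²

Resolve each weight along its own incline: the 5.4 kg mass has component 5.4 × 9.8 × sin 33.69° = 29.355 N down its slope, and the 2 kg mass has 2 × 9.8 × sin 28° = 9.202 N down its slope.
The 5.4 kg side's 29.355 N exceeds the other side's 9.202 N, so that mass slides down and the 2 kg mass slides up. Taking that direction as positive, Newton's second law for the whole system gives 29.355 − 9.202 = (5.4 + 2) a, so a = 20.153 / 7.4 = 2.7234 m/s².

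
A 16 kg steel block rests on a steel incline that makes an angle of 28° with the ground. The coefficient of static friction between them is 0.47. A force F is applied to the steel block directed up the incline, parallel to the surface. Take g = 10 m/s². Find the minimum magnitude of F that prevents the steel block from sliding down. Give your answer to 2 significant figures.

8.7 N

The normal force is N = mg cos 28° = 141.272 N. With F at its minimum the steel block is on the verge of sliding down, so static friction is at its maximum μ_s N = 0.47 × 141.272 = 66.398 N and acts up the slope.
Equilibrium along the incline: F + μ_s N = mg sin 28°, so F = 75.115 − 66.398 = 8.717 N.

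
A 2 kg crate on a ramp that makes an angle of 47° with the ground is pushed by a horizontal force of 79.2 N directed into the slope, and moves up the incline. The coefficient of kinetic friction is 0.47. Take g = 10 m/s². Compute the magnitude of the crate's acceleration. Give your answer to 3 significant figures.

2.88 m/s²

The horizontal push has components F cos 47° = 79.2 × 0.6820 = 54.014 N up the incline and F sin 47° = 79.2 × 0.7314 = 57.927 N pressing into the surface.
The normal force is therefore N = mg cos 47° + F sin 47° = 13.640 + 57.927 = 71.567 N, and kinetic friction down the slope is μN = 0.47 × 71.567 = 33.636 N.
Along the incline: F cos 47° − mg sin 47° − μN = ma, so 54.014 − 14.628 − 33.636 = 2 a, giving a = 2.8750 m/s².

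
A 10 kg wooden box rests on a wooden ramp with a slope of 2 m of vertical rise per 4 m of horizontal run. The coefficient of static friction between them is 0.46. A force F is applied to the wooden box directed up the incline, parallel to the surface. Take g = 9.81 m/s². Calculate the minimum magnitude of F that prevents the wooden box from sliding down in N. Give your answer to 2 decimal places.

3.51 N

The normal force is N = mg cos 26.57° = 87.743 N. With F at its minimum the wooden box is on the verge of sliding down, so static friction is at its maximum μ_s N = 0.46 × 87.743 = 40.362 N and acts up the slope.
Equilibrium along the incline: F + μ_s N = mg sin 26.57°, so F = 43.872 − 40.362 = 3.510 N.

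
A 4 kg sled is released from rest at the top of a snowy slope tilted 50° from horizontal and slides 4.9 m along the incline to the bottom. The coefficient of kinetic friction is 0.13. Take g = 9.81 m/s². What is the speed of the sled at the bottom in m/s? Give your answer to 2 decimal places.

8.10 m/s

The weight component along the incline is mg sin 50° = 30.060 N and the normal force is N = mg cos 50° = 25.223 N.
Friction up the slope is f = μN = 0.13 × 25.223 = 3.279 N, so the net downslope force is 30.060 − 3.279 = 26.781 N and a = 26.781 / 4 = 6.6952 m/s².
Starting from rest over a distance of 4.9 m, v² = 2aL = 2 × 6.6952 × 4.9 = 65.6130, so v = 8.1002 m/s.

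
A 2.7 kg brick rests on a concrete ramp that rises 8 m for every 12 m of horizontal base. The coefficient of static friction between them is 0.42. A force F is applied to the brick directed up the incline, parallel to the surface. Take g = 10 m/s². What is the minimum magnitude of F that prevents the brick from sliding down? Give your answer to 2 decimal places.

5.54 N

The normal force is N = mg cos 33.69° = 22.465 N. With F at its minimum the brick is on the verge of sliding down, so static friction is at its maximum μ_s N = 0.42 × 22.465 = 9.435 N and acts up the slope.
Equilibrium along the incline: F + μ_s N = mg sin 33.69°, so F = 14.977 − 9.435 = 5.542 N.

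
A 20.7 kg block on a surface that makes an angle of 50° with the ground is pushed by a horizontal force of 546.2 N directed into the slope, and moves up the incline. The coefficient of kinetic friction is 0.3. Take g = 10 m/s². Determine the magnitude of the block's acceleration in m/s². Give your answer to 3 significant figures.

1.31 m/s²

The horizontal push has components F cos 50° = 546.2 × 0.6428 = 351.097 N up the incline and F sin 50° = 546.2 × 0.7660 = 418.389 N pressing into the surface.
The normal force is therefore N = mg cos 50° + F sin 50° = 133.060 + 418.389 = 551.449 N, and kinetic friction down the slope is μN = 0.3 × 551.449 = 165.435 N.
Along the incline: F cos 50° − mg sin 50° − μN = ma, so 351.097 − 158.562 − 165.435 = 20.7 a, giving a = 1.3092 m/s².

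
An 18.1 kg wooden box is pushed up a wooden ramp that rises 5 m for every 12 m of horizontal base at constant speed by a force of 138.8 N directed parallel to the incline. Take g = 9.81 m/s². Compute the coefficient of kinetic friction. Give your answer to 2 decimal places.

At constant speed ΣF = 0 along the incline. The applied 138.8 N acts up the slope; the weight component mg sin 22.62° = 68.293 N and kinetic friction μN both act down the slope.
So 138.8 = 68.293 + μ × 163.902, giving μ = (138.8 − 68.293) / 163.902 = 0.4302.

0.43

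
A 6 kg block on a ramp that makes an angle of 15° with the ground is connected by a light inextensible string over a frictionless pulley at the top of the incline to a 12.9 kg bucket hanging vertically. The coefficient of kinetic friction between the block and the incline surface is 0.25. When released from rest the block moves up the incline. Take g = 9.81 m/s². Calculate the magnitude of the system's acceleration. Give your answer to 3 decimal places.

5.138 m/s²

For the block on the incline: the weight component along the slope is m₁g sin 15° = 6 × 9.81 × 0.2588 = 15.233 N and the normal force is N = m₁g cos 15° = 56.854 N.
Kinetic friction opposes the block's motion up the incline: f = μN = 0.25 × 56.854 = 14.213 N acting down the slope.
Newton's second law for the block (up-slope positive): T − 15.233 − 14.213 = 6 a. For the hanging bucket (downward positive): 12.9 × 9.81 − T = 12.9 a.
Adding the two equations eliminates T: 97.103 = 18.9 a, so a = 5.1377 m/s².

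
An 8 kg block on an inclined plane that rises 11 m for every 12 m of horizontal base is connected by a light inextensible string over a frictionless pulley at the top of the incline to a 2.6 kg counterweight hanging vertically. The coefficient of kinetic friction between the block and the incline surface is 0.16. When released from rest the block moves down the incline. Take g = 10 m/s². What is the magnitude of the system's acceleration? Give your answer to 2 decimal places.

For the block on the incline: the weight component along the slope is m₁g sin 42.51° = 8 × 10 × 0.6757 = 54.056 N and the normal force is N = m₁g cos 42.51° = 58.972 N.
Kinetic friction opposes the block's motion down the incline: f = μN = 0.16 × 58.972 = 9.436 N acting up the slope.
Newton's second law for the block (down-slope positive): 54.056 − 9.436 − T = 8 a. For the hanging counterweight (upward positive): T − 2.6 × 10 = 2.6 a.
Adding the two equations eliminates T: 18.620 = 10.6 a, so a = 1.7566 m/s².

1.76 m/s²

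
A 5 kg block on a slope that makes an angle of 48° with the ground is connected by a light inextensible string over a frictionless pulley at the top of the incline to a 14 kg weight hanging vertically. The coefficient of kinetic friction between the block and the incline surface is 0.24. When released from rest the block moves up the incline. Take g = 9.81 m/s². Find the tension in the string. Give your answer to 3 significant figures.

For the block on the incline: the weight component along the slope is m₁g sin 48° = 5 × 9.81 × 0.7431 = 36.449 N and the normal force is N = m₁g cos 48° = 32.821 N.
Kinetic friction opposes the block's motion up the incline: f = μN = 0.24 × 32.821 = 7.877 N acting down the slope.
Newton's second law for the block (up-slope positive): T − 36.449 − 7.877 = 5 a. For the hanging weight (downward positive): 14 × 9.81 − T = 14 a.
Adding the two equations eliminates T: 93.014 = 19 a, so a = 4.8955 m/s².
Then from the hanging weight's equation, T = 14 × (9.81 − 4.8955) = 68.803 N.

68.8 N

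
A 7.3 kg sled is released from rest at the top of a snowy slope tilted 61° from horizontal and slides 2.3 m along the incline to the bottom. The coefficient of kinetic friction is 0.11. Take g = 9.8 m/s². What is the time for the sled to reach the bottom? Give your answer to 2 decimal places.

0.76 s

The weight component along the incline is mg sin 61° = 62.570 N and the normal force is N = mg cos 61° = 34.683 N.
Friction up the slope is f = μN = 0.11 × 34.683 = 3.815 N, so the net downslope force is 62.570 − 3.815 = 58.755 N and a = 58.755 / 7.3 = 8.0486 m/s².
Starting from rest, L = ½at², so t = √(2L/a) = √(2 × 2.3 / 8.0486) = 0.7560 s.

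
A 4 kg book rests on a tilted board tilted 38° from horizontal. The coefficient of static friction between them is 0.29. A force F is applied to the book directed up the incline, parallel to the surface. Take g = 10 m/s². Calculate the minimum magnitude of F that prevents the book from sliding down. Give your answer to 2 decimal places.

15.49 N

The normal force is N = mg cos 38° = 31.520 N. With F at its minimum the book is on the verge of sliding down, so static friction is at its maximum μ_s N = 0.29 × 31.520 = 9.141 N and acts up the slope.
Equilibrium along the incline: F + μ_s N = mg sin 38°, so F = 24.626 − 9.141 = 15.485 N.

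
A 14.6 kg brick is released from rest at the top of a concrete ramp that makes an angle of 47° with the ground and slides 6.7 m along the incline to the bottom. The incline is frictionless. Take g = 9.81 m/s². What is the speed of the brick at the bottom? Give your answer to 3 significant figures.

9.81 m/s

The weight component along the incline is mg sin 47° = 104.749 N and the normal force is N = mg cos 47° = 97.680 N.
With no friction, a = g sin 47° = 7.1746 m/s².
Starting from rest over a distance of 6.7 m, v² = 2aL = 2 × 7.1746 × 6.7 = 96.1396, so v = 9.8051 m/s.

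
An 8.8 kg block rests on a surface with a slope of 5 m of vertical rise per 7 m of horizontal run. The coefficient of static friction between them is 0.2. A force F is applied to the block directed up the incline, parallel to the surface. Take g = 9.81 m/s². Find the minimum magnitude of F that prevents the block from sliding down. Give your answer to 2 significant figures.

36 N

The normal force is N = mg cos 35.54° = 70.248 N. With F at its minimum the block is on the verge of sliding down, so static friction is at its maximum μ_s N = 0.2 × 70.248 = 14.050 N and acts up the slope.
Equilibrium along the incline: F + μ_s N = mg sin 35.54°, so F = 50.177 − 14.050 = 36.127 N.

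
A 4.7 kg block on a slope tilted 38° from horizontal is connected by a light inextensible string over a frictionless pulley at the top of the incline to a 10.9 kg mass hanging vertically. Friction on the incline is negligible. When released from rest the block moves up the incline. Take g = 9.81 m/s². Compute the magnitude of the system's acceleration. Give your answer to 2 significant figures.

For the block on the incline: the weight component along the slope is m₁g sin 38° = 4.7 × 9.81 × 0.6157 = 28.388 N and the normal force is N = m₁g cos 38° = 36.333 N.
Newton's second law for the block (up-slope positive): T − 28.388 = 4.7 a. For the hanging mass (downward positive): 10.9 × 9.81 − T = 10.9 a.
Adding the two equations eliminates T: 78.541 = 15.6 a, so a = 5.0347 m/s².

5.0 m/s²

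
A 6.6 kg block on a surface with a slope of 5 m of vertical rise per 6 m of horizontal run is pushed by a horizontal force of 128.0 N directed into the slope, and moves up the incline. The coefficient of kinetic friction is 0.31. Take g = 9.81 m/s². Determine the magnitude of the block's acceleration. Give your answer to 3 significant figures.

2.43 m/s²

The horizontal push has components F cos 39.81° = 128.0 × 0.7682 = 98.330 N up the incline and F sin 39.81° = 128.0 × 0.6402 = 81.946 N pressing into the surface.
The normal force is therefore N = mg cos 39.81° + F sin 39.81° = 49.738 + 81.946 = 131.684 N, and kinetic friction down the slope is μN = 0.31 × 131.684 = 40.822 N.
Along the incline: F cos 39.81° − mg sin 39.81° − μN = ma, so 98.330 − 41.450 − 40.822 = 6.6 a, giving a = 2.4330 m/s².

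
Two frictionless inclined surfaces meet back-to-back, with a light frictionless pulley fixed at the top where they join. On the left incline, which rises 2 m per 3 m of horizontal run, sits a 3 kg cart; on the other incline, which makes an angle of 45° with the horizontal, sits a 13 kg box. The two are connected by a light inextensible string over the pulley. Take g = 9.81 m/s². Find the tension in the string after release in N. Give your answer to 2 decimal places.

30.17 N

Resolve each weight along its own incline: the 3 kg mass has component 3 × 9.81 × sin 33.69° = 16.325 N down its slope, and the 13 kg mass has 13 × 9.81 × sin 45° = 90.177 N down its slope.
The 13 kg side's 90.177 N exceeds the other side's 16.325 N, so that mass slides down and the 3 kg mass slides up. Taking that direction as positive, Newton's second law for the whole system gives 90.177 − 16.325 = (3 + 13) a, so a = 73.852 / 16 = 4.6158 m/s².
For the 3 kg mass (up-slope positive): T − 16.325 = 3 × 4.6158, so T = 30.172 N.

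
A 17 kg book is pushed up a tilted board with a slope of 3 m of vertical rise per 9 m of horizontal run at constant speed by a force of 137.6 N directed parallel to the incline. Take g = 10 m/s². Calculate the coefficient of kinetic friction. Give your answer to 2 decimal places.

0.52

At constant speed ΣF = 0 along the incline. The applied 137.6 N acts up the slope; the weight component mg sin 18.43° = 53.759 N and kinetic friction μN both act down the slope.
So 137.6 = 53.759 + μ × 161.276, giving μ = (137.6 − 53.759) / 161.276 = 0.5199.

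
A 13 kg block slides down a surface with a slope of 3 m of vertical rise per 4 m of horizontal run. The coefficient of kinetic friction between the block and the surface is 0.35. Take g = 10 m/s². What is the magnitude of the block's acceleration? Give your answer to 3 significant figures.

3.20 m/s²

Resolving the weight along the incline: the component pulling the block down the slope is mg sin 36.87° = 13 × 10 × 0.6000 = 78.000 N, and the normal force is N = mg cos 36.87° = 13 × 10 × 0.8000 = 104.000 N.
Kinetic friction acts up the slope with magnitude f = μN = 0.35 × 104.000 = 36.400 N.
Net force along the incline is 78.000 − 36.400 = 41.600 N, so a = 41.600 / 13 = 3.2000 m/s².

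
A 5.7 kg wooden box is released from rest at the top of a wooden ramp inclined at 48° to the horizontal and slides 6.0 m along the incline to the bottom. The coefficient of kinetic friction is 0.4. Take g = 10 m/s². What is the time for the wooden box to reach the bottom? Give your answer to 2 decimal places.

1.59 s

The weight component along the incline is mg sin 48° = 42.359 N and the normal force is N = mg cos 48° = 38.140 N.
Friction up the slope is f = μN = 0.4 × 38.140 = 15.256 N, so the net downslope force is 42.359 − 15.256 = 27.103 N and a = 27.103 / 5.7 = 4.7549 m/s².
Starting from rest, L = ½at², so t = √(2L/a) = √(2 × 6.0 / 4.7549) = 1.5886 s.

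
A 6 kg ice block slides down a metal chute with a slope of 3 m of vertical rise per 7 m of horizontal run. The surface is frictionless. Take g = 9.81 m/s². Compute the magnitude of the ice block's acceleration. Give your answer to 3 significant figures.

3.86 m/s²

Resolving the weight along the incline: the component pulling the ice block down the slope is mg sin 23.20° = 6 × 9.81 × 0.3939 = 23.185 N, and the normal force is N = mg cos 23.20° = 6 × 9.81 × 0.9191 = 54.098 N.
With no friction the net force along the incline is 23.185 N, so a = g sin 23.20° = 23.185 / 6 = 3.8642 m/s².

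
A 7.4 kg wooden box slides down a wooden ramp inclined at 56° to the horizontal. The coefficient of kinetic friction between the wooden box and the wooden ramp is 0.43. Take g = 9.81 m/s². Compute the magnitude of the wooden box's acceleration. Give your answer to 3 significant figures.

Resolving the weight along the incline: the component pulling the wooden box down the slope is mg sin 56° = 7.4 × 9.81 × 0.8290 = 60.180 N, and the normal force is N = mg cos 56° = 7.4 × 9.81 × 0.5592 = 40.595 N.
Kinetic friction acts up the slope with magnitude f = μN = 0.43 × 40.595 = 17.456 N.
Net force along the incline is 60.180 − 17.456 = 42.724 N, so a = 42.724 / 7.4 = 5.7735 m/s².

5.77 m/s²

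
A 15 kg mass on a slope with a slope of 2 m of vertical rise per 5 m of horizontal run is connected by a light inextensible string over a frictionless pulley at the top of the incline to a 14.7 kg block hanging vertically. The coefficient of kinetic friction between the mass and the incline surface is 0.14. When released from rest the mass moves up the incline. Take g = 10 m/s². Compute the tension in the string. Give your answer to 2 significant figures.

110 N

For the mass on the incline: the weight component along the slope is m₁g sin 21.80° = 15 × 10 × 0.3714 = 55.710 N and the normal force is N = m₁g cos 21.80° = 139.272 N.
Kinetic friction opposes the mass's motion up the incline: f = μN = 0.14 × 139.272 = 19.498 N acting down the slope.
Newton's second law for the mass (up-slope positive): T − 55.710 − 19.498 = 15 a. For the hanging block (downward positive): 14.7 × 10 − T = 14.7 a.
Adding the two equations eliminates T: 71.792 = 29.7 a, so a = 2.4172 m/s².
Then from the hanging block's equation, T = 14.7 × (10 − 2.4172) = 111.467 N.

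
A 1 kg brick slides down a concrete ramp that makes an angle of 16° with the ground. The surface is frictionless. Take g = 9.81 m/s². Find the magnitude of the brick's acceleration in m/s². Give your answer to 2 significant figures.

2.7 m/s²

Resolving the weight along the incline: the component pulling the brick down the slope is mg sin 16° = 1 × 9.81 × 0.2756 = 2.704 N, and the normal force is N = mg cos 16° = 1 × 9.81 × 0.9613 = 9.430 N.
With no friction the net force along the incline is 2.704 N, so a = g sin 16° = 2.704 / 1 = 2.7040 m/s².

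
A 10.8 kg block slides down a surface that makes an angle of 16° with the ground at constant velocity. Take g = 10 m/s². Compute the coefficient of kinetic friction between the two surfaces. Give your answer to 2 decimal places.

At constant velocity the net force along the incline is zero: mg sin 16° = μ mg cos 16°.
So μ = tan 16° = 0.2756 / 0.9613 = 0.2867.

0.29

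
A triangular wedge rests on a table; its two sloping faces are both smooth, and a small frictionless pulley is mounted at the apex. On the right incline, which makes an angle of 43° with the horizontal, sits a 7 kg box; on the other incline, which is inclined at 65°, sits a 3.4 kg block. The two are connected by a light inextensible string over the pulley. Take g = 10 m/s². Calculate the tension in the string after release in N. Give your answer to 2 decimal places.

36.35 N

Resolve each weight along its own incline: the 7 kg mass has component 7 × 10 × sin 43° = 47.740 N down its slope, and the 3.4 kg mass has 3.4 × 10 × sin 65° = 30.814 N down its slope.
The 7 kg side's 47.740 N exceeds the other side's 30.814 N, so that mass slides down and the 3.4 kg mass slides up. Taking that direction as positive, Newton's second law for the whole system gives 47.740 − 30.814 = (7 + 3.4) a, so a = 16.926 / 10.4 = 1.6275 m/s².
For the 3.4 kg mass (up-slope positive): T − 30.814 = 3.4 × 1.6275, so T = 36.347 N.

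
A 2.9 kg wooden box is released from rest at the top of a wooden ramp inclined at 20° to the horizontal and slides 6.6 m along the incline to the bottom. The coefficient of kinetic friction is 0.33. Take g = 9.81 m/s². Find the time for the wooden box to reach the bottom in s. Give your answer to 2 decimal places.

The weight component along the incline is mg sin 20° = 9.730 N and the normal force is N = mg cos 20° = 26.733 N.
Friction up the slope is f = μN = 0.33 × 26.733 = 8.822 N, so the net downslope force is 9.730 − 8.822 = 0.908 N and a = 0.908 / 2.9 = 0.3131 m/s².
Starting from rest, L = ½at², so t = √(2L/a) = √(2 × 6.6 / 0.3131) = 6.4930 s.

6.49 s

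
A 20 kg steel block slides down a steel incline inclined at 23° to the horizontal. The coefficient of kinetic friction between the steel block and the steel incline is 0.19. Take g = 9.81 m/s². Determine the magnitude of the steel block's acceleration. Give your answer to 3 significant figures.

Resolving the weight along the incline: the component pulling the steel block down the slope is mg sin 23° = 20 × 9.81 × 0.3907 = 76.655 N, and the normal force is N = mg cos 23° = 20 × 9.81 × 0.9205 = 180.602 N.
Kinetic friction acts up the slope with magnitude f = μN = 0.19 × 180.602 = 34.314 N.
Net force along the incline is 76.655 − 34.314 = 42.341 N, so a = 42.341 / 20 = 2.1170 m/s².

2.12 m/s²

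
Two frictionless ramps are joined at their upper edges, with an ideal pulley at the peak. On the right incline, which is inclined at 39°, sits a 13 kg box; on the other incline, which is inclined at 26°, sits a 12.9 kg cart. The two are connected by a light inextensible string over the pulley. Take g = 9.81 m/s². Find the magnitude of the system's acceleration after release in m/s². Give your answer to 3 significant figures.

0.957 m/s²

Resolve each weight along its own incline: the 13 kg mass has component 13 × 9.81 × sin 39° = 80.257 N down its slope, and the 12.9 kg mass has 12.9 × 9.81 × sin 26° = 55.475 N down its slope.
The 13 kg side's 80.257 N exceeds the other side's 55.475 N, so that mass slides down and the 12.9 kg mass slides up. Taking that direction as positive, Newton's second law for the whole system gives 80.257 − 55.475 = (13 + 12.9) a, so a = 24.782 / 25.9 = 0.9568 m/s².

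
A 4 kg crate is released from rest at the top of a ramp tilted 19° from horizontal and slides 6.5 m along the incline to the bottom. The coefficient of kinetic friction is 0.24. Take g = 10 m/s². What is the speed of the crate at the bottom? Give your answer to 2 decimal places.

3.58 m/s

The weight component along the incline is mg sin 19° = 13.023 N and the normal force is N = mg cos 19° = 37.821 N.
Friction up the slope is f = μN = 0.24 × 37.821 = 9.077 N, so the net downslope force is 13.023 − 9.077 = 3.946 N and a = 3.946 / 4 = 0.9865 m/s².
Starting from rest over a distance of 6.5 m, v² = 2aL = 2 × 0.9865 × 6.5 = 12.8245, so v = 3.5811 m/s.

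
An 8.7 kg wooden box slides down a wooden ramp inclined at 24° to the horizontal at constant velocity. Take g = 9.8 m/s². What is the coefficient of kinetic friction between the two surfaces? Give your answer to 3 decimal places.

0.445

At constant velocity the net force along the incline is zero: mg sin 24° = μ mg cos 24°.
So μ = tan 24° = 0.4067 / 0.9135 = 0.4452.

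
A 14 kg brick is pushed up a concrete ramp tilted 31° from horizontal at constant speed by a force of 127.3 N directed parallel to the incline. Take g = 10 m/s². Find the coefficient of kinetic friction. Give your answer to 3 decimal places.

At constant speed ΣF = 0 along the incline. The applied 127.3 N acts up the slope; the weight component mg sin 31° = 72.105 N and kinetic friction μN both act down the slope.
So 127.3 = 72.105 + μ × 120.003, giving μ = (127.3 − 72.105) / 120.003 = 0.4599.

0.460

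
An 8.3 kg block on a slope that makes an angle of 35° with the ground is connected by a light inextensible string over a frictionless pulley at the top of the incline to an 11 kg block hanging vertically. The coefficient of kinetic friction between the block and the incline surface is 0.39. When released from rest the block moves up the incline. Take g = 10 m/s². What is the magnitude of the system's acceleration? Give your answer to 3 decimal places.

1.859 m/s²

For the block on the incline: the weight component along the slope is m₁g sin 35° = 8.3 × 10 × 0.5736 = 47.609 N and the normal force is N = m₁g cos 35° = 67.990 N.
Kinetic friction opposes the block's motion up the incline: f = μN = 0.39 × 67.990 = 26.516 N acting down the slope.
Newton's second law for the block (up-slope positive): T − 47.609 − 26.516 = 8.3 a. For the hanging block (downward positive): 11 × 10 − T = 11 a.
Adding the two equations eliminates T: 35.875 = 19.3 a, so a = 1.8588 m/s².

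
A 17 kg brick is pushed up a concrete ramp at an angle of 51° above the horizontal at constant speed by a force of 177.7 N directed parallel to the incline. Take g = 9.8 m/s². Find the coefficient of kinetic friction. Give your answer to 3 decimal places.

0.460

At constant speed ΣF = 0 along the incline. The applied 177.7 N acts up the slope; the weight component mg sin 51° = 129.473 N and kinetic friction μN both act down the slope.
So 177.7 = 129.473 + μ × 104.845, giving μ = (177.7 − 129.473) / 104.845 = 0.4600.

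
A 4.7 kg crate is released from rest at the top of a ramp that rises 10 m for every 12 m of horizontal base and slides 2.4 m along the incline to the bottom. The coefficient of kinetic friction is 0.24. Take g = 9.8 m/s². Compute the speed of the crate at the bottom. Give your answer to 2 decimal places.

The weight component along the incline is mg sin 39.81° = 29.487 N and the normal force is N = mg cos 39.81° = 35.384 N.
Friction up the slope is f = μN = 0.24 × 35.384 = 8.492 N, so the net downslope force is 29.487 − 8.492 = 20.995 N and a = 20.995 / 4.7 = 4.4670 m/s².
Starting from rest over a distance of 2.4 m, v² = 2aL = 2 × 4.4670 × 2.4 = 21.4416, so v = 4.6305 m/s.

4.63 m/s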